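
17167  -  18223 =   -  1056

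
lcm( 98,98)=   98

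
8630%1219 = 97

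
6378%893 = 127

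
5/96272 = 5/96272 = 0.00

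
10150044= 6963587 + 3186457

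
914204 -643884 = 270320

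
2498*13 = 32474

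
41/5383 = 41/5383 = 0.01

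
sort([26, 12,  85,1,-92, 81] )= [ - 92,1, 12,26,81,85 ] 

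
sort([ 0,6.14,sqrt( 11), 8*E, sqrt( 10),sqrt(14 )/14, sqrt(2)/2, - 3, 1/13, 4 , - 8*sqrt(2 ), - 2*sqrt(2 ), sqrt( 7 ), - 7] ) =[ - 8*sqrt(2 ),  -  7, - 3,-2*sqrt( 2), 0,1/13, sqrt (14 )/14, sqrt ( 2 ) /2, sqrt(7),sqrt(10),sqrt(11),4,6.14 , 8 * E ]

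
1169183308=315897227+853286081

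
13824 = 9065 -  - 4759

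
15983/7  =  2283  +  2/7= 2283.29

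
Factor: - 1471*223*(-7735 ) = 5^1*7^1*13^1*17^1*223^1*1471^1= 2537335255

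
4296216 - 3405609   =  890607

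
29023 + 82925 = 111948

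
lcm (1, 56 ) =56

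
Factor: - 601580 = -2^2*5^1*7^1*4297^1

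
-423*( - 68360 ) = 28916280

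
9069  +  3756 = 12825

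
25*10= 250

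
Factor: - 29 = -29^1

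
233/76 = 233/76 = 3.07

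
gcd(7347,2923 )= 79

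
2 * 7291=14582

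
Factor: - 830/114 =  - 3^( - 1 ) * 5^1*19^(-1 )*83^1 = - 415/57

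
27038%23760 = 3278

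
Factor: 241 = 241^1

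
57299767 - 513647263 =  -456347496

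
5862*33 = 193446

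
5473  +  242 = 5715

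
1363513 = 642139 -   -  721374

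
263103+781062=1044165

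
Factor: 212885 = 5^1*42577^1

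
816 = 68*12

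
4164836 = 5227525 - 1062689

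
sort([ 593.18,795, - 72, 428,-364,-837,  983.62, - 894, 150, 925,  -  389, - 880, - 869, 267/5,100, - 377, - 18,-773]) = [ - 894 , - 880 ,  -  869,  -  837,  -  773,-389, - 377, - 364, - 72,  -  18, 267/5, 100, 150, 428, 593.18,  795,925,983.62]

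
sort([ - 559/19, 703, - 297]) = [ - 297, - 559/19, 703]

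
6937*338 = 2344706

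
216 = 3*72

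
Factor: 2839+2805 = 5644 = 2^2 *17^1*83^1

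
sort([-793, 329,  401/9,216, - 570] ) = [ - 793,  -  570, 401/9,216, 329]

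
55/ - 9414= - 55/9414 = -0.01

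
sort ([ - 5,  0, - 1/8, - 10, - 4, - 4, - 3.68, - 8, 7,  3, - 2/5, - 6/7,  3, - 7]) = [ - 10, - 8, - 7, - 5, - 4, - 4, - 3.68,-6/7, - 2/5, - 1/8,0,3, 3,7]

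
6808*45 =306360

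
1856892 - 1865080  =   - 8188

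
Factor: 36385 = 5^1*19^1 * 383^1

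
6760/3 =6760/3  =  2253.33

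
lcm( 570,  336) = 31920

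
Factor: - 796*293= - 2^2*199^1 *293^1  =  - 233228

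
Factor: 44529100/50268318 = 2^1 * 3^( - 1)*5^2 * 7^1*11^1*5783^1*8378053^(-1 )  =  22264550/25134159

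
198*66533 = 13173534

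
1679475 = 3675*457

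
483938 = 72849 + 411089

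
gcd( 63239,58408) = 1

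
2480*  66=163680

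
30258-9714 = 20544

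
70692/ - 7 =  - 70692/7 = -10098.86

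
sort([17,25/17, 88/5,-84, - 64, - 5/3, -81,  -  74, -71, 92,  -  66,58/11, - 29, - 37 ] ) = [  -  84, - 81, - 74, - 71, - 66,  -  64,-37, - 29, - 5/3,25/17,58/11, 17, 88/5, 92] 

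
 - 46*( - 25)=1150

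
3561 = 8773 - 5212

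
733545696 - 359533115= 374012581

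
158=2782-2624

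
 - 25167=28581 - 53748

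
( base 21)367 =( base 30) 1IG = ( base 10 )1456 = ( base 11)1104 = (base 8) 2660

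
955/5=191 = 191.00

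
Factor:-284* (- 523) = 148532 = 2^2 *71^1* 523^1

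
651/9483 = 217/3161 = 0.07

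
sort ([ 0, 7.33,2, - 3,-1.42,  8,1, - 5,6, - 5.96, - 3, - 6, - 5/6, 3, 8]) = [ - 6, - 5.96,-5, - 3, - 3, - 1.42, - 5/6 , 0, 1 , 2, 3,6, 7.33, 8, 8]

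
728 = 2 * 364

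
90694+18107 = 108801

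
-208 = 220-428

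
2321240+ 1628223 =3949463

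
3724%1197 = 133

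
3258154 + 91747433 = 95005587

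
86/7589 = 86/7589 = 0.01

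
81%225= 81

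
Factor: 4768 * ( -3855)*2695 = -2^5*3^1*5^2*7^2*11^1 * 149^1*257^1  =  -49535824800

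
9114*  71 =647094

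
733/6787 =733/6787  =  0.11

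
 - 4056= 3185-7241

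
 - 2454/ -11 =2454/11=223.09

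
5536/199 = 27+ 163/199 = 27.82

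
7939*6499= 51595561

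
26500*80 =2120000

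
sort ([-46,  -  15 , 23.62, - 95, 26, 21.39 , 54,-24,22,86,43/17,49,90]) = [  -  95, - 46, - 24,  -  15,43/17,21.39,22, 23.62,26, 49, 54,86,90]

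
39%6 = 3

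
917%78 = 59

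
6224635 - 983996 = 5240639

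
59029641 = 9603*6147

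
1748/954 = 874/477 = 1.83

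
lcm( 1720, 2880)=123840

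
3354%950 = 504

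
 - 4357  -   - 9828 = 5471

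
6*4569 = 27414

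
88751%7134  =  3143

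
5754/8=719+1/4 = 719.25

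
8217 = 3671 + 4546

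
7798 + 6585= 14383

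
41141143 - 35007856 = 6133287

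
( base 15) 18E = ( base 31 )BI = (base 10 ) 359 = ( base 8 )547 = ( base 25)E9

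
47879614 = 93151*514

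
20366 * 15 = 305490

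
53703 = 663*81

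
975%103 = 48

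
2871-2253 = 618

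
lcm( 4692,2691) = 182988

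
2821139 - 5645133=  - 2823994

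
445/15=89/3  =  29.67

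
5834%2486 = 862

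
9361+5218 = 14579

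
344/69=4 + 68/69 =4.99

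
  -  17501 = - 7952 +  - 9549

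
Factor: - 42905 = -5^1*8581^1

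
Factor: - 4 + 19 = 15 =3^1*5^1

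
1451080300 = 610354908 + 840725392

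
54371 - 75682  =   - 21311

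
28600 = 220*130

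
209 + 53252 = 53461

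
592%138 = 40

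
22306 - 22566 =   -  260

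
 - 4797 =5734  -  10531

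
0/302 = 0= 0.00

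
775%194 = 193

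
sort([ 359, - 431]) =[ - 431,359]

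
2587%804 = 175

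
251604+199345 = 450949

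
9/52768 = 9/52768 = 0.00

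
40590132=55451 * 732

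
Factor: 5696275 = 5^2*13^1*17^1*1031^1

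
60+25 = 85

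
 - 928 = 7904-8832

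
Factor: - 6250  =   - 2^1 * 5^5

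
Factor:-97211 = -41^1*2371^1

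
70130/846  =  82 + 379/423 = 82.90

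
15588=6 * 2598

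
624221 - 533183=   91038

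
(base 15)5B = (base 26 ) 38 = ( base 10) 86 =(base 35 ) 2G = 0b1010110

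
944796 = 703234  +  241562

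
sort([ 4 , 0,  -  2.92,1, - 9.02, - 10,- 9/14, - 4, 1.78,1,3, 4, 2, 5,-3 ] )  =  [ - 10, - 9.02, - 4 , - 3,-2.92,-9/14,0,1,1, 1.78, 2,3,4,4, 5]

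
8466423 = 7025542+1440881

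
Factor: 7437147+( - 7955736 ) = -3^3*19207^1 = -518589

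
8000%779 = 210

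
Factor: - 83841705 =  - 3^2*5^1 * 17^1*109597^1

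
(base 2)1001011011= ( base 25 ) O3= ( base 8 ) 1133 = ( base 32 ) ir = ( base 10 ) 603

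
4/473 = 4/473 = 0.01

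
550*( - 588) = - 323400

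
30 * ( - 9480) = - 284400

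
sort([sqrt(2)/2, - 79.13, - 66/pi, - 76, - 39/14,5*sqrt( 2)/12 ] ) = [ - 79.13, - 76, - 66/pi,-39/14, 5*sqrt( 2)/12, sqrt(  2 )/2]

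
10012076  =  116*86311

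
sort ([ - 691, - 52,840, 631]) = [ - 691, - 52,631,840]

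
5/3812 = 5/3812 = 0.00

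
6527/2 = 3263 + 1/2 = 3263.50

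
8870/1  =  8870 =8870.00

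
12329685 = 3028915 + 9300770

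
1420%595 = 230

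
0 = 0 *177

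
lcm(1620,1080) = 3240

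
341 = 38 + 303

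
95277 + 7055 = 102332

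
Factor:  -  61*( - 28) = 2^2*7^1*61^1 = 1708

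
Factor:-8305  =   - 5^1*11^1*151^1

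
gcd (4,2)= 2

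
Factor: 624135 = 3^1*5^1*41609^1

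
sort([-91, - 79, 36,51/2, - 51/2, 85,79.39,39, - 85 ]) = [ - 91, - 85, - 79, - 51/2,51/2,36,39 , 79.39, 85]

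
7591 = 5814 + 1777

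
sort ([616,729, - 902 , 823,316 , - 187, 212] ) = [-902, - 187, 212 , 316, 616 , 729,823 ] 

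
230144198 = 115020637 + 115123561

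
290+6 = 296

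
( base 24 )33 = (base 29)2H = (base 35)25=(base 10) 75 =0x4b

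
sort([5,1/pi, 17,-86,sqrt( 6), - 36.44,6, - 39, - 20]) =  [ - 86, - 39, - 36.44,-20,1/pi,sqrt( 6), 5,6, 17]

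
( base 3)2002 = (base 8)70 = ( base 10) 56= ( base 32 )1O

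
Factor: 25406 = 2^1* 12703^1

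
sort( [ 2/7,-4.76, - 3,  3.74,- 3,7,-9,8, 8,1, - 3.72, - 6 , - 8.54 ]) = [  -  9 , - 8.54, - 6, - 4.76, -3.72,-3,- 3, 2/7,1,3.74 , 7, 8,8] 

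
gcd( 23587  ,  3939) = 1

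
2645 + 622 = 3267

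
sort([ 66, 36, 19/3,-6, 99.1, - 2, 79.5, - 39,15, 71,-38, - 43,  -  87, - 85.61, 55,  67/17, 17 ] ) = [ - 87,  -  85.61, - 43, - 39, - 38 ,-6, - 2,67/17, 19/3,  15,17, 36, 55,66, 71 , 79.5, 99.1]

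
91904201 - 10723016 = 81181185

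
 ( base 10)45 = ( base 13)36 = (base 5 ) 140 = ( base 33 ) 1c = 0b101101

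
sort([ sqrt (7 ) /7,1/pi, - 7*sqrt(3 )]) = [ - 7*sqrt( 3 ),1/pi, sqrt( 7)/7 ] 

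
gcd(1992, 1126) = 2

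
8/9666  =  4/4833 = 0.00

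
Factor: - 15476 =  - 2^2*53^1*73^1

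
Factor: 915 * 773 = 707295 = 3^1*5^1 * 61^1*773^1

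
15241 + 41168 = 56409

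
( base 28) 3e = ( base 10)98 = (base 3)10122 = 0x62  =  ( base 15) 68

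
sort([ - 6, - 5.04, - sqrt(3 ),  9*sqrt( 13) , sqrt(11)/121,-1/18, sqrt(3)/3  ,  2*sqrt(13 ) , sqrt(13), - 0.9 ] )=[ - 6, - 5.04, - sqrt( 3), - 0.9, - 1/18, sqrt(11 )/121,sqrt(3)/3, sqrt(13),2*sqrt( 13),9*sqrt(13 )]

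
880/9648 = 55/603 = 0.09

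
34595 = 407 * 85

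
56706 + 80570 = 137276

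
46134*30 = 1384020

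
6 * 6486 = 38916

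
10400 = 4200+6200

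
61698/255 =20566/85 = 241.95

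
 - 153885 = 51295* ( - 3 )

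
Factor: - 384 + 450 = 2^1 *3^1 * 11^1 =66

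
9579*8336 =79850544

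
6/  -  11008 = - 1 + 5501/5504 = - 0.00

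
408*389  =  158712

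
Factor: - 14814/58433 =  - 2^1*3^2*71^(-1) = - 18/71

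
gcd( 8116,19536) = 4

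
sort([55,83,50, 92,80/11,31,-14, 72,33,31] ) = [ - 14, 80/11,31,31,33, 50,55,72,83,92 ] 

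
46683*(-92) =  - 4294836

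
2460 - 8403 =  - 5943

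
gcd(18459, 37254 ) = 21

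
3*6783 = 20349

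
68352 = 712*96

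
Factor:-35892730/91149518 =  - 5^1 * 31^1*115783^1*45574759^(  -  1) = -17946365/45574759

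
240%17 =2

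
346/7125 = 346/7125 = 0.05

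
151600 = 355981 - 204381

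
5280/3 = 1760 =1760.00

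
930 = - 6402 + 7332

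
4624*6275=29015600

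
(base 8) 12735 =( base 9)7608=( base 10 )5597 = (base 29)6J0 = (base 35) 4jw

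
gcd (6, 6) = 6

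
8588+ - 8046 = 542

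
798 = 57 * 14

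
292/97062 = 146/48531 = 0.00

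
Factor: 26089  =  7^1* 3727^1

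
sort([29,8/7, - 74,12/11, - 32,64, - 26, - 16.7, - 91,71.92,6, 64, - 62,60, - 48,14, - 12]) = [  -  91,  -  74, - 62, - 48, - 32, - 26 ,  -  16.7,-12,12/11 , 8/7,6,  14, 29, 60, 64, 64, 71.92]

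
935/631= 1 + 304/631 = 1.48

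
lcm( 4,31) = 124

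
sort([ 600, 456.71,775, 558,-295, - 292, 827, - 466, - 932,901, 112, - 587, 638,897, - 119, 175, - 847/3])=[-932,-587, - 466,-295, - 292, - 847/3,-119, 112,175, 456.71, 558, 600, 638, 775, 827, 897,901]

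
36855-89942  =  -53087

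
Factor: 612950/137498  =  306475/68749 = 5^2* 13^1*23^1 * 41^1* 68749^( - 1)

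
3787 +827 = 4614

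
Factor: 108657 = 3^2*12073^1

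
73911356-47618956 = 26292400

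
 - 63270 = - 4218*15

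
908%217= 40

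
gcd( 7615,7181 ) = 1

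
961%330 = 301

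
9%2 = 1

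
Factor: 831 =3^1 * 277^1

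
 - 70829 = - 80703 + 9874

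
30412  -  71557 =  -41145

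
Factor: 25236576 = 2^5*3^3*29209^1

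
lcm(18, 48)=144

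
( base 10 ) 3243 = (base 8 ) 6253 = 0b110010101011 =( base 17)b3d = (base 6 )23003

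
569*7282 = 4143458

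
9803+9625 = 19428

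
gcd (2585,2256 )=47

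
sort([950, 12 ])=[ 12, 950 ] 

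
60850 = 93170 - 32320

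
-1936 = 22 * (-88)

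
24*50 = 1200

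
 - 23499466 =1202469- 24701935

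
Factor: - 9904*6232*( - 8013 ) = 494576206464 = 2^7*3^1*19^1*41^1*619^1*2671^1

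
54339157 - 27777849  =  26561308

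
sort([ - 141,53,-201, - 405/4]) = [ - 201, - 141, - 405/4,53 ]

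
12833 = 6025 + 6808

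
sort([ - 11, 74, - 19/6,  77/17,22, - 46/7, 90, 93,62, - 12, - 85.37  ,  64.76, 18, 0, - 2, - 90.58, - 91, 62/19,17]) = [ - 91 , - 90.58, - 85.37, - 12, - 11,  -  46/7, - 19/6, - 2, 0,62/19, 77/17, 17, 18, 22, 62, 64.76,74, 90, 93]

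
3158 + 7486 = 10644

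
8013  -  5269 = 2744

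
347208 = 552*629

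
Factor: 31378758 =2^1*3^1*31^1*73^1*2311^1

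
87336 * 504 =44017344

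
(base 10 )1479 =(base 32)1e7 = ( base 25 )294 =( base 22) 315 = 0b10111000111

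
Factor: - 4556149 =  - 13^1*73^1*4801^1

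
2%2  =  0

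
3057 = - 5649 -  - 8706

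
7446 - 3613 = 3833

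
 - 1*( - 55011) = 55011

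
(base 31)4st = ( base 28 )619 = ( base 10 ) 4741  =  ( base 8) 11205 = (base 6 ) 33541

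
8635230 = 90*95947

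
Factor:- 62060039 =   -  167^1 * 371617^1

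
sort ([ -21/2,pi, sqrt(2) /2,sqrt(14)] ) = [ - 21/2,  sqrt(2)/2,pi, sqrt(14) ]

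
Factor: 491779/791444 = 2^ ( - 2)*241^( - 1 ) * 599^1 = 599/964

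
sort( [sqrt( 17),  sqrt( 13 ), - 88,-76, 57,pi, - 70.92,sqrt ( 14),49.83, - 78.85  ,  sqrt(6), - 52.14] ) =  [ - 88, - 78.85, - 76,-70.92, - 52.14, sqrt( 6),pi,sqrt( 13),sqrt( 14),sqrt( 17 ), 49.83,57 ]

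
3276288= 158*20736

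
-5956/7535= - 5956/7535=- 0.79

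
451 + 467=918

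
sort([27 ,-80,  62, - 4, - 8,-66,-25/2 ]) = [ - 80, - 66, - 25/2, - 8, - 4, 27, 62 ]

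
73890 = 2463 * 30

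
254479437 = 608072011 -353592574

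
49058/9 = 5450 + 8/9 = 5450.89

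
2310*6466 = 14936460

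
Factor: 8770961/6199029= 3^ ( - 2 )*23^( -1)*37^1*29947^( - 1 )*237053^1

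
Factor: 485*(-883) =-428255 = - 5^1*97^1*883^1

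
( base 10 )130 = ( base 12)AA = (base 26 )50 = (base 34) 3S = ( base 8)202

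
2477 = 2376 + 101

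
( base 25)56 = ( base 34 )3T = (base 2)10000011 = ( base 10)131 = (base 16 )83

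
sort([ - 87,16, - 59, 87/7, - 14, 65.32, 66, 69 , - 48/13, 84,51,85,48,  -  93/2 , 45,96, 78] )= [-87, - 59, - 93/2, - 14, - 48/13, 87/7,16, 45,48,51,65.32,  66,69, 78,84,85, 96]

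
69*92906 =6410514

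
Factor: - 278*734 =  - 2^2*139^1*367^1 = - 204052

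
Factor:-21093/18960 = -89/80= -2^(  -  4)*5^( -1)*89^1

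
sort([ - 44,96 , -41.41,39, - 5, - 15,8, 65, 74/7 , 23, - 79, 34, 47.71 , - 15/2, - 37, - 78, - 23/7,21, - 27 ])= [ - 79, - 78,- 44, - 41.41,- 37, - 27, - 15, - 15/2, - 5 , - 23/7, 8, 74/7, 21, 23, 34, 39, 47.71,65,  96] 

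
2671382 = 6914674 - 4243292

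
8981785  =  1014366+7967419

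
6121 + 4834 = 10955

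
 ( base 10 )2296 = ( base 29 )2L5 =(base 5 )33141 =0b100011111000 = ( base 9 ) 3131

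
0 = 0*83189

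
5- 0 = 5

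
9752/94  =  4876/47=103.74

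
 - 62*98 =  - 6076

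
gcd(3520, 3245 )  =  55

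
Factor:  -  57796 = - 2^2*14449^1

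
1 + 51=52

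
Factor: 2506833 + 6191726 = 8698559^1  =  8698559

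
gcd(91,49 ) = 7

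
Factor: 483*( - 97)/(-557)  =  3^1*7^1*23^1*97^1*557^ ( -1) = 46851/557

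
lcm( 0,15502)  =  0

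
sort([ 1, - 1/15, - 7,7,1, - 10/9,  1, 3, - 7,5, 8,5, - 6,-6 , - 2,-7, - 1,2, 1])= [ - 7, - 7, - 7, - 6, - 6, - 2,  -  10/9,  -  1, - 1/15,  1,1, 1,1,2,3,5 , 5,7,  8 ]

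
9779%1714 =1209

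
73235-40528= 32707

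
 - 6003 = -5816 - 187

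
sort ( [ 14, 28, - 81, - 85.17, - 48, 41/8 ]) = [ -85.17,-81,-48,41/8, 14, 28 ]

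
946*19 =17974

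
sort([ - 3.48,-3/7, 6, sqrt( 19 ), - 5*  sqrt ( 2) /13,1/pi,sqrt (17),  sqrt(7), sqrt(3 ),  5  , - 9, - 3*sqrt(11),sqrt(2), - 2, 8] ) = [-3*sqrt(11), - 9, - 3.48, - 2, - 5 * sqrt( 2 ) /13, - 3/7  ,  1/pi,sqrt(2 ),sqrt (3 ),sqrt(7 ),sqrt(17), sqrt( 19), 5,6,8] 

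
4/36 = 1/9 = 0.11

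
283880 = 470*604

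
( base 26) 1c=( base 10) 38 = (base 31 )17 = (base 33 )15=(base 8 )46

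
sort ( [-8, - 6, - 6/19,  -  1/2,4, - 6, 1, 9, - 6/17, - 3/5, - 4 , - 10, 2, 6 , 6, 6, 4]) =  [-10,-8, - 6, - 6, - 4, - 3/5, - 1/2 , - 6/17, - 6/19,1, 2, 4, 4, 6,6,6, 9 ]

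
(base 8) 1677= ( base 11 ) 7A2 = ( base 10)959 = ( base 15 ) 43E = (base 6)4235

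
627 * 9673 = 6064971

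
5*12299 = 61495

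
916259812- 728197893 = 188061919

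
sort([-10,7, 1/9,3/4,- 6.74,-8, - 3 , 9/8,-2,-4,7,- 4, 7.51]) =[  -  10, -8, - 6.74, - 4, - 4,-3, - 2,1/9, 3/4,9/8,7,7,7.51]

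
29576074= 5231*5654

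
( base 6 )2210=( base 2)111111110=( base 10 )510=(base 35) ek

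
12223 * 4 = 48892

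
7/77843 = 7/77843 = 0.00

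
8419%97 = 77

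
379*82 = 31078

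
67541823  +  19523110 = 87064933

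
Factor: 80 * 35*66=184800=2^5*3^1*5^2*7^1*11^1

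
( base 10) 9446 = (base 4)2103212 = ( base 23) HJG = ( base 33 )8m8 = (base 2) 10010011100110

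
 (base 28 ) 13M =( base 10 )890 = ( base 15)3E5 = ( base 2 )1101111010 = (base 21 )208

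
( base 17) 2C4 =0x312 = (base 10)786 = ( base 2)1100010010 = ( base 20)1j6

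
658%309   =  40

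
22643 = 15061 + 7582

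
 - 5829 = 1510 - 7339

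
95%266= 95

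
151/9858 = 151/9858 = 0.02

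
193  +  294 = 487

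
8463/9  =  940 + 1/3=940.33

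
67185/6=11197 + 1/2 = 11197.50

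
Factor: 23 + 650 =673^1 = 673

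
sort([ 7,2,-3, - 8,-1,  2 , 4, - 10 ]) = [ - 10, - 8,- 3, - 1 , 2,2,4,7 ] 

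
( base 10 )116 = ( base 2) 1110100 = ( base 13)8C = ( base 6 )312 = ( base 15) 7B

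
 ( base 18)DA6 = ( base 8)10456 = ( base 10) 4398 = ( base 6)32210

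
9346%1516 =250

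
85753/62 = 85753/62 = 1383.11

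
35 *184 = 6440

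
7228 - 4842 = 2386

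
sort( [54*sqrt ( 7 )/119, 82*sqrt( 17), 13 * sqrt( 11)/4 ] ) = [54*sqrt( 7)/119, 13 *sqrt( 11)/4,  82 * sqrt(17 )]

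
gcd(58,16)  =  2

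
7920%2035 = 1815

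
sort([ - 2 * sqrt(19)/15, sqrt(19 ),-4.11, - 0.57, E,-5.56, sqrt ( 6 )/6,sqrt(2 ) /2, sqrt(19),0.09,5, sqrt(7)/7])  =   [ - 5.56,  -  4.11, - 2*sqrt(19)/15,-0.57, 0.09, sqrt (7)/7, sqrt( 6) /6, sqrt( 2 ) /2 , E, sqrt(19 ),sqrt( 19), 5 ]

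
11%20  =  11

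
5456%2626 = 204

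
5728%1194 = 952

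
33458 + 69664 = 103122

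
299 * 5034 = 1505166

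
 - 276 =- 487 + 211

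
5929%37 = 9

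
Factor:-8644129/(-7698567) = 3^(-1) *13^1*664933^1*2566189^ (-1)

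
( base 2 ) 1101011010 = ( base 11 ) 710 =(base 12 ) 5B6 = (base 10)858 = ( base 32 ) QQ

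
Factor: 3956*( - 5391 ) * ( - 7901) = 168503015196= 2^2*3^2*23^1 *43^1*599^1*7901^1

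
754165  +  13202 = 767367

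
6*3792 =22752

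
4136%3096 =1040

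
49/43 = 49/43 = 1.14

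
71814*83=5960562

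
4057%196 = 137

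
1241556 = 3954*314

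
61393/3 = 61393/3 = 20464.33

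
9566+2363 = 11929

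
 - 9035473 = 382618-9418091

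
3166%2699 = 467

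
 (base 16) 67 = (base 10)103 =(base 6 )251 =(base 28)3J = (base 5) 403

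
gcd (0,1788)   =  1788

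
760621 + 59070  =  819691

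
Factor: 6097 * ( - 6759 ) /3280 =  - 41209623/3280 = - 2^( - 4)*3^2* 5^( - 1)*7^1*13^1*41^(-1)*67^1 * 751^1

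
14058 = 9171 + 4887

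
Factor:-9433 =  - 9433^1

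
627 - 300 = 327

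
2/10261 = 2/10261  =  0.00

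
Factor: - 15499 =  - 11^1*1409^1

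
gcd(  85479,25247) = 1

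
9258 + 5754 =15012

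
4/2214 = 2/1107= 0.00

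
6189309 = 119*52011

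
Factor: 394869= 3^1 *43^1 * 3061^1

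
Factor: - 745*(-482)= 2^1*5^1*149^1*241^1 = 359090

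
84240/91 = 925 + 5/7  =  925.71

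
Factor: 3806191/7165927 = 2141^( - 1)*3347^ (-1)*3806191^1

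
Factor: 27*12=2^2*3^4 =324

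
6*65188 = 391128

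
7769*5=38845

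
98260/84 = 24565/21 = 1169.76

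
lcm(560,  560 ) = 560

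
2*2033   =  4066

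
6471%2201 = 2069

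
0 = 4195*0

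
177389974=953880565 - 776490591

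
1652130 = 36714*45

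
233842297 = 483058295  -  249215998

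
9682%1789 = 737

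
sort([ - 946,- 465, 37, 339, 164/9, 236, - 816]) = [  -  946, - 816,  -  465, 164/9,37,236, 339]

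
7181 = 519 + 6662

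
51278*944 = 48406432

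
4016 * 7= 28112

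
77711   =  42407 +35304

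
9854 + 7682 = 17536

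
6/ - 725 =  - 1 + 719/725 = - 0.01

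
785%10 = 5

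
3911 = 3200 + 711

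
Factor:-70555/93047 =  - 5^1*103^1 *137^1*93047^( - 1 )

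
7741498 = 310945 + 7430553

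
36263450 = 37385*970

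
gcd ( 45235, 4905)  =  545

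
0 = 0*644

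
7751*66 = 511566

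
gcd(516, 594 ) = 6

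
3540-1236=2304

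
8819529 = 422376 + 8397153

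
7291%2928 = 1435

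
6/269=6/269=0.02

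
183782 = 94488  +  89294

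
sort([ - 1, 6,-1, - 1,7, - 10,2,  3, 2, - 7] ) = [ - 10, - 7,-1,-1, - 1, 2, 2, 3, 6, 7]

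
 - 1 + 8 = 7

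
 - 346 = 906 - 1252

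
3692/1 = 3692 = 3692.00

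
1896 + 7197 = 9093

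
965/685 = 1 + 56/137 = 1.41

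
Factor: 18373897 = 18373897^1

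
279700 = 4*69925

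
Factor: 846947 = 67^1*12641^1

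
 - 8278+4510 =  - 3768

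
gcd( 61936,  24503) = 1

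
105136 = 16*6571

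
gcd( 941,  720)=1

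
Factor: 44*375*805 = 13282500 = 2^2*3^1*5^4*7^1*11^1 *23^1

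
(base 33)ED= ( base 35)dk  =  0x1DB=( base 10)475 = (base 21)11D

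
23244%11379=486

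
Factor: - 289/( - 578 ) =1/2 = 2^ ( - 1 ) 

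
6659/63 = 105  +  44/63  =  105.70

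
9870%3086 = 612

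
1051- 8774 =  - 7723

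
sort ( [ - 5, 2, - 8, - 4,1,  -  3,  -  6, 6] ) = [ - 8,-6,  -  5, - 4, - 3,1, 2, 6 ] 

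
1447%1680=1447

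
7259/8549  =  7259/8549=0.85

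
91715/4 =22928 + 3/4 = 22928.75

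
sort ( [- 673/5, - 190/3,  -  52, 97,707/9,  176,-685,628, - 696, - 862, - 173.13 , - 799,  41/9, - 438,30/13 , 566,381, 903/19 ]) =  [  -  862, - 799, - 696,  -  685, - 438, - 173.13,-673/5, - 190/3,  -  52, 30/13, 41/9, 903/19, 707/9,  97, 176,381,566,  628]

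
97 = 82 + 15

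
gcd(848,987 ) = 1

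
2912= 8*364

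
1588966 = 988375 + 600591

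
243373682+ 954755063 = 1198128745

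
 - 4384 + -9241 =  - 13625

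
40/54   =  20/27 = 0.74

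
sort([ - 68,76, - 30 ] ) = [  -  68, - 30,76 ] 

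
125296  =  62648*2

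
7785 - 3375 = 4410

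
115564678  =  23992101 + 91572577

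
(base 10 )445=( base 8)675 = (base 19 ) 148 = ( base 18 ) 16D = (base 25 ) HK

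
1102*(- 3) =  - 3306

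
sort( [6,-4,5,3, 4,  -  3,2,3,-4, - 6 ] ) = [  -  6, - 4 , - 4,-3,2 , 3,3, 4, 5,6]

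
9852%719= 505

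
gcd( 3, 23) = 1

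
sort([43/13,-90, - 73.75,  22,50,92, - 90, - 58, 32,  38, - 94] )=[ - 94, - 90, - 90, - 73.75, - 58 , 43/13,  22, 32, 38, 50,92] 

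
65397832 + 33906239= 99304071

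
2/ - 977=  - 2/977  =  - 0.00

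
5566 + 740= 6306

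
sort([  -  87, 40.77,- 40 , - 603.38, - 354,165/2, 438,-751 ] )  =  [ - 751, - 603.38, - 354, -87,-40,40.77, 165/2,438]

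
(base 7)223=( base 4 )1303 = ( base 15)7A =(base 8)163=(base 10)115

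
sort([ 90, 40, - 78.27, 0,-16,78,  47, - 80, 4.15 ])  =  [ - 80,  -  78.27, - 16, 0, 4.15,40, 47,78, 90 ] 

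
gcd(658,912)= 2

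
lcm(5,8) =40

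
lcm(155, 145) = 4495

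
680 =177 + 503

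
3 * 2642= 7926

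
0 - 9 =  - 9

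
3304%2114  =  1190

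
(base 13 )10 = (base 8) 15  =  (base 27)D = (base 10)13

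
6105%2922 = 261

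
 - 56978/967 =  - 56978/967 = - 58.92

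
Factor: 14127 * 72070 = 2^1*3^1*5^1 * 17^1*277^1*7207^1 = 1018132890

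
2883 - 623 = 2260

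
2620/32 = 655/8 = 81.88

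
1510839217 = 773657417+737181800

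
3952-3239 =713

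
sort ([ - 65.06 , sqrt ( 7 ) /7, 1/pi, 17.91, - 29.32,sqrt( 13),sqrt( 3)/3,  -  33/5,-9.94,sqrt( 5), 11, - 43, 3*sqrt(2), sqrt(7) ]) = [- 65.06, - 43 ,  -  29.32, - 9.94 , - 33/5,1/pi,sqrt(7 ) /7, sqrt(3)/3,sqrt( 5 ),sqrt( 7),sqrt ( 13 ),  3*sqrt(2),  11, 17.91 ]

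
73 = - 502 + 575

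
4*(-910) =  - 3640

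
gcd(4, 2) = 2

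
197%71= 55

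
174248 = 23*7576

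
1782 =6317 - 4535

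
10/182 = 5/91 = 0.05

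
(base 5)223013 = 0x1ECB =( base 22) G67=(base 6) 100255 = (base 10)7883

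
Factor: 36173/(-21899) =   -  593/359 = - 359^(  -  1 )*593^1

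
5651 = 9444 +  - 3793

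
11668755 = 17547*665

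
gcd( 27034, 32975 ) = 1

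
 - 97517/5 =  - 19504 + 3/5 = -19503.40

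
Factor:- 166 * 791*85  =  - 11161010=   - 2^1*5^1*7^1*17^1*83^1* 113^1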